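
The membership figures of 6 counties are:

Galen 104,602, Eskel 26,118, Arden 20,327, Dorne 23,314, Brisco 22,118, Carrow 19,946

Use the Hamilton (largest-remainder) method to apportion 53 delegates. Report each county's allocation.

Standard divisor: 216425 ÷ 53 ≈ 4083.491.
Standard quotas: Galen 25.6158, Eskel 6.3960, Arden 4.9778, Dorne 5.7093, Brisco 5.4164, Carrow 4.8845.
Lower quotas: Galen 25, Eskel 6, Arden 4, Dorne 5, Brisco 5, Carrow 4 (sum 49, leaving 4 seats).
Remainders in descending order: Arden 0.9778, Carrow 0.8845, Dorne 0.7093, Galen 0.6158, Brisco 0.4164, Eskel 0.3960.
Largest remainders: Arden, Carrow, Dorne, Galen receive the extra seats.

Galen: 26, Eskel: 6, Arden: 5, Dorne: 6, Brisco: 5, Carrow: 5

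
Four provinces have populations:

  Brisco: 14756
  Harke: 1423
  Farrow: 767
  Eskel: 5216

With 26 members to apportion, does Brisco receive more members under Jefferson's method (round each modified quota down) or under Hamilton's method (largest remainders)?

Jefferson: Brisco 19, Harke 1, Farrow 0, Eskel 6.
Hamilton: Brisco 17, Harke 2, Farrow 1, Eskel 6.
Brisco gets 19 under Jefferson and 17 under Hamilton.

Jefferson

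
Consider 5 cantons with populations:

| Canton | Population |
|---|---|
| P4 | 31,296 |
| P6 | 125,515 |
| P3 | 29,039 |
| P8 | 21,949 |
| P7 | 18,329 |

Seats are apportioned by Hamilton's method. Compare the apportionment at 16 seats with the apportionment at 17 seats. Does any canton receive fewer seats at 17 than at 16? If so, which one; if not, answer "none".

none

At 16 seats: P4 2, P6 9, P3 2, P8 2, P7 1.
At 17 seats: P4 2, P6 10, P3 2, P8 2, P7 1.
No canton's allocation decreased.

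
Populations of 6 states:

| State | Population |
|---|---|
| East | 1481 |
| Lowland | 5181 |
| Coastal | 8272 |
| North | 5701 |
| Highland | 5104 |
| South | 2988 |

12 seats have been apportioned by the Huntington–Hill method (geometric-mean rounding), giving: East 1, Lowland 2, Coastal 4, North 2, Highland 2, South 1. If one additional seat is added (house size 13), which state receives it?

Priority for the next seat is population ÷ (√(s·(s+1))).
Priorities: East 1047.225, Lowland 2115.134, Coastal 1849.675, North 2327.424, Highland 2083.699, South 2112.835.
Highest priority: North.

North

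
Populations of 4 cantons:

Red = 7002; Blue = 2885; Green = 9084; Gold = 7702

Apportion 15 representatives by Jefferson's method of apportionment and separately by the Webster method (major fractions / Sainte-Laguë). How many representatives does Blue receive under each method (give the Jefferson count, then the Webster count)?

Jefferson: Red 4, Blue 1, Green 5, Gold 5.
Webster: Red 4, Blue 2, Green 5, Gold 4.
Blue gets 1 under Jefferson and 2 under Webster.

1 and 2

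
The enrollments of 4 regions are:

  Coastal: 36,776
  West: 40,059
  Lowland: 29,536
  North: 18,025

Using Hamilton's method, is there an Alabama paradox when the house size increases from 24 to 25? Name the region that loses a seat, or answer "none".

At 24 seats: Coastal 7, West 8, Lowland 6, North 3.
At 25 seats: Coastal 7, West 8, Lowland 6, North 4.
No region's allocation decreased.

none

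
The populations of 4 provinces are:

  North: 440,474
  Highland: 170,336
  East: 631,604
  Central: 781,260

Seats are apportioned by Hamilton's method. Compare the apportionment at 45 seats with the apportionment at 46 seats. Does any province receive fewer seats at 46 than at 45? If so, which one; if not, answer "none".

At 45 seats: North 10, Highland 4, East 14, Central 17.
At 46 seats: North 10, Highland 4, East 14, Central 18.
No province's allocation decreased.

none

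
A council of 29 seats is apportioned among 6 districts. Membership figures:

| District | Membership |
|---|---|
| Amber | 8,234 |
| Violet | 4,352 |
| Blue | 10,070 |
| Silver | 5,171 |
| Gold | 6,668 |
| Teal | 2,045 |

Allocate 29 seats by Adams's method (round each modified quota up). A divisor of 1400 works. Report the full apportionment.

With modified divisor 1400: modified quotas Amber 5.881, Violet 3.109, Blue 7.193, Silver 3.694, Gold 4.763, Teal 1.461.
Rounding up: Amber 6, Violet 4, Blue 8, Silver 4, Gold 5, Teal 2 (total 29).

Amber=6, Violet=4, Blue=8, Silver=4, Gold=5, Teal=2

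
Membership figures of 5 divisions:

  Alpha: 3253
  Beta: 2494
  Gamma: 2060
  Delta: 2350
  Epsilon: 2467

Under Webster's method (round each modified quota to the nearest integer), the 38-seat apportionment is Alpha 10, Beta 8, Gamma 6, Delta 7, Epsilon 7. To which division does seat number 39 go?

Priority for the next seat is population ÷ (current seats + 0.5).
Priorities: Alpha 309.810, Beta 293.412, Gamma 316.923, Delta 313.333, Epsilon 328.933.
Highest priority: Epsilon.

Epsilon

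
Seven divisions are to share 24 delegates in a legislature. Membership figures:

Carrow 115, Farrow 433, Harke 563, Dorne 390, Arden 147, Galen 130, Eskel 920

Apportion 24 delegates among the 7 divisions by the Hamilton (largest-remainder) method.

The standard divisor is 2698/24 ≈ 112.417.
Standard quotas: Carrow 1.023, Farrow 3.852, Harke 5.008, Dorne 3.469, Arden 1.308, Galen 1.156, Eskel 8.184.
Lower quotas: Carrow 1, Farrow 3, Harke 5, Dorne 3, Arden 1, Galen 1, Eskel 8 (sum 22, leaving 2 seats).
Remainders in descending order: Farrow 0.852, Dorne 0.469, Arden 0.308, Eskel 0.184, Galen 0.156, Carrow 0.023, Harke 0.008.
Largest remainders: Farrow, Dorne receive the extra seats.

Carrow 1; Farrow 4; Harke 5; Dorne 4; Arden 1; Galen 1; Eskel 8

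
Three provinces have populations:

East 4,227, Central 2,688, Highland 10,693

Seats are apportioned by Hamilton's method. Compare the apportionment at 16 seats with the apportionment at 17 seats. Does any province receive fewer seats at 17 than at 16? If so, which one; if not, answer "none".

At 16 seats: East 4, Central 2, Highland 10.
At 17 seats: East 4, Central 3, Highland 10.
No province's allocation decreased.

none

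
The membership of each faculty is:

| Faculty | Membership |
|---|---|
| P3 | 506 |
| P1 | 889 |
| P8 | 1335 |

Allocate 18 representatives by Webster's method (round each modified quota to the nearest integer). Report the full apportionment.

P3=3; P1=6; P8=9

Standard divisor 2730/18 ≈ 151.667; standard quotas: P3 3.336, P1 5.862, P8 8.802.
Rounding to the nearest integer gives P3 3, P1 6, P8 9 — total 18, matching the house size, so no adjustment is needed.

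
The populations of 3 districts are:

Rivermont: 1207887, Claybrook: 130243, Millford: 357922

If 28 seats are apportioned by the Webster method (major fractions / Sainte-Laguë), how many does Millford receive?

6

Standard divisor 1696052/28 ≈ 60573.286; standard quotas: Rivermont 19.941, Claybrook 2.150, Millford 5.909.
Rounding to the nearest integer gives Rivermont 20, Claybrook 2, Millford 6 — total 28, matching the house size, so no adjustment is needed.
Millford receives 6.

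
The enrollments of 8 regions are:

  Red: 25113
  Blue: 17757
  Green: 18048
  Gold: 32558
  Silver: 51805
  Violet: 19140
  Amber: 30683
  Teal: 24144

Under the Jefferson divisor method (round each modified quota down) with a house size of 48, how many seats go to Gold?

Standard divisor 219248/48 ≈ 4567.667; standard quotas: Red 5.498, Blue 3.888, Green 3.951, Gold 7.128, Silver 11.342, Violet 4.190, Amber 6.717, Teal 5.286.
Rounding down gives 5, 3, 3, 7, 11, 4, 6, 5 = 44 seats, so the divisor must be adjusted.
With modified divisor 4300: modified quotas Red 5.840, Blue 4.130, Green 4.197, Gold 7.572, Silver 12.048, Violet 4.451, Amber 7.136, Teal 5.615.
Rounding down: Red 5, Blue 4, Green 4, Gold 7, Silver 12, Violet 4, Amber 7, Teal 5 (total 48).
Gold receives 7.

7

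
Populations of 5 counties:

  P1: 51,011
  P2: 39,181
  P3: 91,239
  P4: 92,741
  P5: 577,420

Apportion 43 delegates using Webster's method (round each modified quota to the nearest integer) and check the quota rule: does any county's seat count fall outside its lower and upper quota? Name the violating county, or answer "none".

Standard quotas: P1 2.576, P2 1.978, P3 4.607, P4 4.683, P5 29.156.
Webster allocation: P1 3, P2 2, P3 5, P4 5, P5 28.
P5 has quota 29.156 (lower 29, upper 30) but receives 28 — outside the quota interval.

P5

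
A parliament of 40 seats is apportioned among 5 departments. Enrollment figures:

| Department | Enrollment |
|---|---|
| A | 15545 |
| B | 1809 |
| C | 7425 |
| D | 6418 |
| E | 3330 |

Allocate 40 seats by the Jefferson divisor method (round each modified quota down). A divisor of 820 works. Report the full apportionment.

With modified divisor 820: modified quotas A 18.957, B 2.206, C 9.055, D 7.827, E 4.061.
Rounding down: A 18, B 2, C 9, D 7, E 4 (total 40).

A 18, B 2, C 9, D 7, E 4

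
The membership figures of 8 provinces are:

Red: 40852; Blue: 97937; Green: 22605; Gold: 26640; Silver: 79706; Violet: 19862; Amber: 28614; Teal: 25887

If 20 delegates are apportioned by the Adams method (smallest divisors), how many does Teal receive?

2

Standard divisor 342103/20 ≈ 17105.15; standard quotas: Red 2.388, Blue 5.726, Green 1.322, Gold 1.557, Silver 4.660, Violet 1.161, Amber 1.673, Teal 1.513.
Rounding up gives 3, 6, 2, 2, 5, 2, 2, 2 = 24 seats, so the divisor must be adjusted.
With modified divisor 21500: modified quotas Red 1.900, Blue 4.555, Green 1.051, Gold 1.239, Silver 3.707, Violet 0.924, Amber 1.331, Teal 1.204.
Rounding up: Red 2, Blue 5, Green 2, Gold 2, Silver 4, Violet 1, Amber 2, Teal 2 (total 20).
Teal receives 2.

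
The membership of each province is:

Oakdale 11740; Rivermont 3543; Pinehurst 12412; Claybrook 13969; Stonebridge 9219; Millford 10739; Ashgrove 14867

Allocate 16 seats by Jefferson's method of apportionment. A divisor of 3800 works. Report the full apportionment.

Oakdale: 3, Rivermont: 0, Pinehurst: 3, Claybrook: 3, Stonebridge: 2, Millford: 2, Ashgrove: 3

With modified divisor 3800: modified quotas Oakdale 3.089, Rivermont 0.932, Pinehurst 3.266, Claybrook 3.676, Stonebridge 2.426, Millford 2.826, Ashgrove 3.912.
Rounding down: Oakdale 3, Rivermont 0, Pinehurst 3, Claybrook 3, Stonebridge 2, Millford 2, Ashgrove 3 (total 16).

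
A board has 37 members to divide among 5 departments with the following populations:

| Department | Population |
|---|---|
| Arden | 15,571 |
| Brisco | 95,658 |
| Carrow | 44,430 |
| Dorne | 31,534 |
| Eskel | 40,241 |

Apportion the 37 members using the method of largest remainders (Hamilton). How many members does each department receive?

Arden 2, Brisco 16, Carrow 7, Dorne 5, Eskel 7

Standard divisor: 227434 ÷ 37 ≈ 6146.865.
Standard quotas: Arden 2.5332, Brisco 15.5621, Carrow 7.2281, Dorne 5.1301, Eskel 6.5466.
Lower quotas: Arden 2, Brisco 15, Carrow 7, Dorne 5, Eskel 6 (sum 35, leaving 2 seats).
Remainders in descending order: Brisco 0.5621, Eskel 0.5466, Arden 0.5332, Carrow 0.2281, Dorne 0.1301.
Largest remainders: Brisco, Eskel receive the extra seats.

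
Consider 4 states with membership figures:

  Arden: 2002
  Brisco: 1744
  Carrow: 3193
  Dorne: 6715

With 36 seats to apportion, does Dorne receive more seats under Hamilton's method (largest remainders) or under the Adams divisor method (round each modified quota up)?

Hamilton

Hamilton: Arden 5, Brisco 5, Carrow 8, Dorne 18.
Adams: Arden 6, Brisco 5, Carrow 8, Dorne 17.
Dorne gets 18 under Hamilton and 17 under Adams.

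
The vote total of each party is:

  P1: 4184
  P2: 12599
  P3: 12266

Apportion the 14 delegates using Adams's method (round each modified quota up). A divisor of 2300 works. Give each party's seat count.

P1 2; P2 6; P3 6

With modified divisor 2300: modified quotas P1 1.819, P2 5.478, P3 5.333.
Rounding up: P1 2, P2 6, P3 6 (total 14).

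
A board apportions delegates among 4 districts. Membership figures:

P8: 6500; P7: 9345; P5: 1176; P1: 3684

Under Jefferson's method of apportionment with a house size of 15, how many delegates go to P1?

3

Standard divisor 20705/15 ≈ 1380.333; standard quotas: P8 4.709, P7 6.770, P5 0.852, P1 2.669.
Rounding down gives 4, 6, 0, 2 = 12 seats, so the divisor must be adjusted.
With modified divisor 1200: modified quotas P8 5.417, P7 7.787, P5 0.980, P1 3.070.
Rounding down: P8 5, P7 7, P5 0, P1 3 (total 15).
P1 receives 3.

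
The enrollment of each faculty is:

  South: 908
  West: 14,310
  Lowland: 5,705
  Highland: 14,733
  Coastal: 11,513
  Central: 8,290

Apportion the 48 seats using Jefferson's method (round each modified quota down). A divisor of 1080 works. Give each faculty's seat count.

South 0; West 13; Lowland 5; Highland 13; Coastal 10; Central 7

With modified divisor 1080: modified quotas South 0.841, West 13.250, Lowland 5.282, Highland 13.642, Coastal 10.660, Central 7.676.
Rounding down: South 0, West 13, Lowland 5, Highland 13, Coastal 10, Central 7 (total 48).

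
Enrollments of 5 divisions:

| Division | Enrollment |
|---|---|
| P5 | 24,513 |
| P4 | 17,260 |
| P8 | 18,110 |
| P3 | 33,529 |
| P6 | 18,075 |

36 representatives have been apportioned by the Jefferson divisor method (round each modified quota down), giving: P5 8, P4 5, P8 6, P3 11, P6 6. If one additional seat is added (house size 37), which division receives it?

Priority for the next seat is population ÷ (current seats + 1).
Priorities: P5 2723.667, P4 2876.667, P8 2587.143, P3 2794.083, P6 2582.143.
Highest priority: P4.

P4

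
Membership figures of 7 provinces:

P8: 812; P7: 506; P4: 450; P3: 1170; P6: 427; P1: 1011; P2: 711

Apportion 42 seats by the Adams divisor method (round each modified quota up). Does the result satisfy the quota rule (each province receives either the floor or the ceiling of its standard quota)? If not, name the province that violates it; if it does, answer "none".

none

Standard quotas: P8 6.704, P7 4.178, P4 3.715, P3 9.660, P6 3.525, P1 8.347, P2 5.870.
Adams allocation: P8 7, P7 4, P4 4, P3 9, P6 4, P1 8, P2 6.
Every allocation lies between the lower and upper quota.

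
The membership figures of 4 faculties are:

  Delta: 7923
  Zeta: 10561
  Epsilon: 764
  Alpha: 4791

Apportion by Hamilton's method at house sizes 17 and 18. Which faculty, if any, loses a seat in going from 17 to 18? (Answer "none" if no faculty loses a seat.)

Epsilon

At 17 seats: Delta 6, Zeta 7, Epsilon 1, Alpha 3.
At 18 seats: Delta 6, Zeta 8, Epsilon 0, Alpha 4.
Epsilon drops from 1 to 0.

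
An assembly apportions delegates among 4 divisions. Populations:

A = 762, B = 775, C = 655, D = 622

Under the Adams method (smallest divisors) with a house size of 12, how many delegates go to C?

3

Standard divisor 2814/12 ≈ 234.5; standard quotas: A 3.249, B 3.305, C 2.793, D 2.652.
Rounding up gives 4, 4, 3, 3 = 14 seats, so the divisor must be adjusted.
With modified divisor 300: modified quotas A 2.540, B 2.583, C 2.183, D 2.073.
Rounding up: A 3, B 3, C 3, D 3 (total 12).
C receives 3.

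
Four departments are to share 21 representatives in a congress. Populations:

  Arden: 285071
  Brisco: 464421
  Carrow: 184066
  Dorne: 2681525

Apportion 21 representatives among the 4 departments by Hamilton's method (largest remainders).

Arden=2, Brisco=3, Carrow=1, Dorne=15

Total 3615083; standard divisor 3615083/21 ≈ 172146.81.
Standard quotas: Arden 1.6560, Brisco 2.6978, Carrow 1.0692, Dorne 15.5770.
Lower quotas: Arden 1, Brisco 2, Carrow 1, Dorne 15 (sum 19, leaving 2 seats).
Remainders in descending order: Brisco 0.6978, Arden 0.6560, Dorne 0.5770, Carrow 0.0692.
The surplus seats go to Brisco, Arden.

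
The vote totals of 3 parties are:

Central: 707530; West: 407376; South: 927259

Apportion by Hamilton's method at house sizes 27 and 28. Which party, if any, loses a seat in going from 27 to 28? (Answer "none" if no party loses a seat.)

West

At 27 seats: Central 9, West 6, South 12.
At 28 seats: Central 10, West 5, South 13.
West drops from 6 to 5.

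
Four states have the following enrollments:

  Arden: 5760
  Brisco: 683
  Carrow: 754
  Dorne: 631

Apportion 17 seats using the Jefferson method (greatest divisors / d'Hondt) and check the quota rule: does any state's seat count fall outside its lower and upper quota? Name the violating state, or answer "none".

Standard quotas: Arden 12.509, Brisco 1.483, Carrow 1.637, Dorne 1.370.
Jefferson allocation: Arden 14, Brisco 1, Carrow 1, Dorne 1.
Arden has quota 12.509 (lower 12, upper 13) but receives 14 — outside the quota interval.

Arden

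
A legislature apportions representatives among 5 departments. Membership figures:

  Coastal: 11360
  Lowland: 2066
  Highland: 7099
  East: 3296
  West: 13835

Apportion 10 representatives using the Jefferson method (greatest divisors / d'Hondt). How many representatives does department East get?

1

Standard divisor 37656/10 ≈ 3765.6; standard quotas: Coastal 3.017, Lowland 0.549, Highland 1.885, East 0.875, West 3.674.
Rounding down gives 3, 0, 1, 0, 3 = 7 seats, so the divisor must be adjusted.
With modified divisor 3100: modified quotas Coastal 3.665, Lowland 0.666, Highland 2.290, East 1.063, West 4.463.
Rounding down: Coastal 3, Lowland 0, Highland 2, East 1, West 4 (total 10).
East receives 1.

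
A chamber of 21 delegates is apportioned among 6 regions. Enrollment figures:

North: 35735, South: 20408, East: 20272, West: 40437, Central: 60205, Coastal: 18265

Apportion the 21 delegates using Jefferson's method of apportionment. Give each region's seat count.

Standard divisor 195322/21 ≈ 9301.048; standard quotas: North 3.842, South 2.194, East 2.180, West 4.348, Central 6.473, Coastal 1.964.
Rounding down gives 3, 2, 2, 4, 6, 1 = 18 seats, so the divisor must be adjusted.
With modified divisor 8300: modified quotas North 4.305, South 2.459, East 2.442, West 4.872, Central 7.254, Coastal 2.201.
Rounding down: North 4, South 2, East 2, West 4, Central 7, Coastal 2 (total 21).

North 4, South 2, East 2, West 4, Central 7, Coastal 2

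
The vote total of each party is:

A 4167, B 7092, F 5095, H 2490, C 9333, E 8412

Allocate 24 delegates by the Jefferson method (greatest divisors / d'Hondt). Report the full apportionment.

Standard divisor 36589/24 ≈ 1524.542; standard quotas: A 2.733, B 4.652, F 3.342, H 1.633, C 6.122, E 5.518.
Rounding down gives 2, 4, 3, 1, 6, 5 = 21 seats, so the divisor must be adjusted.
With modified divisor 1360: modified quotas A 3.064, B 5.215, F 3.746, H 1.831, C 6.862, E 6.185.
Rounding down: A 3, B 5, F 3, H 1, C 6, E 6 (total 24).

A=3, B=5, F=3, H=1, C=6, E=6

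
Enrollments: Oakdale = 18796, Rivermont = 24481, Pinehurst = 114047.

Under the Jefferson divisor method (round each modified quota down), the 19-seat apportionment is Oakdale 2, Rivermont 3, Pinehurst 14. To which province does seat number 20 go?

Pinehurst

Priority for the next seat is population ÷ (current seats + 1).
Priorities: Oakdale 6265.333, Rivermont 6120.250, Pinehurst 7603.133.
Highest priority: Pinehurst.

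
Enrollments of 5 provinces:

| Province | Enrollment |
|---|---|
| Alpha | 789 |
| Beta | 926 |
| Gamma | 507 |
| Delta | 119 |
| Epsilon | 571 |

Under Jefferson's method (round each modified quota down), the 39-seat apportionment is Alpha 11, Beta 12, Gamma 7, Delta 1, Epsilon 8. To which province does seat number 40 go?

Priority for the next seat is population ÷ (current seats + 1).
Priorities: Alpha 65.750, Beta 71.231, Gamma 63.375, Delta 59.500, Epsilon 63.444.
Highest priority: Beta.

Beta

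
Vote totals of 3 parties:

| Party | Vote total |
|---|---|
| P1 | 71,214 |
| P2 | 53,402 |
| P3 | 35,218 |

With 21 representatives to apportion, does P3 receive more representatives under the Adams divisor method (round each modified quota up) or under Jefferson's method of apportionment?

Adams

Adams: P1 9, P2 7, P3 5.
Jefferson: P1 10, P2 7, P3 4.
P3 gets 5 under Adams and 4 under Jefferson.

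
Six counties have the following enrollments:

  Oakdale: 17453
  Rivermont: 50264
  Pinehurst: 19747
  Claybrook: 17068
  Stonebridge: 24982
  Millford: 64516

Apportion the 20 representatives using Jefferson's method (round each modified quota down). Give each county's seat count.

Oakdale: 2, Rivermont: 5, Pinehurst: 2, Claybrook: 2, Stonebridge: 2, Millford: 7

Standard divisor 194030/20 ≈ 9701.5; standard quotas: Oakdale 1.799, Rivermont 5.181, Pinehurst 2.035, Claybrook 1.759, Stonebridge 2.575, Millford 6.650.
Rounding down gives 1, 5, 2, 1, 2, 6 = 17 seats, so the divisor must be adjusted.
With modified divisor 8424.33: modified quotas Oakdale 2.072, Rivermont 5.967, Pinehurst 2.344, Claybrook 2.026, Stonebridge 2.965, Millford 7.658.
Rounding down: Oakdale 2, Rivermont 5, Pinehurst 2, Claybrook 2, Stonebridge 2, Millford 7 (total 20).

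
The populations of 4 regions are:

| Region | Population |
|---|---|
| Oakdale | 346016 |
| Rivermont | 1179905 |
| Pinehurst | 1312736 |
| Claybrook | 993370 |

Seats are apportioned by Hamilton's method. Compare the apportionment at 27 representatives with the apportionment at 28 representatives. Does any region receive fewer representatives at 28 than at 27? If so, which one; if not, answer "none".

At 27 seats: Oakdale 3, Rivermont 8, Pinehurst 9, Claybrook 7.
At 28 seats: Oakdale 2, Rivermont 9, Pinehurst 10, Claybrook 7.
Oakdale drops from 3 to 2.

Oakdale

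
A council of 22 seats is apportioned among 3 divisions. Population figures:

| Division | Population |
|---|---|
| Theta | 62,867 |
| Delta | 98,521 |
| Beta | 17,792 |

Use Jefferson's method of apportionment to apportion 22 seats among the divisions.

Theta: 8, Delta: 12, Beta: 2

Standard divisor 179180/22 ≈ 8144.545; standard quotas: Theta 7.719, Delta 12.097, Beta 2.185.
Rounding down gives 7, 12, 2 = 21 seats, so the divisor must be adjusted.
With modified divisor 7700: modified quotas Theta 8.165, Delta 12.795, Beta 2.311.
Rounding down: Theta 8, Delta 12, Beta 2 (total 22).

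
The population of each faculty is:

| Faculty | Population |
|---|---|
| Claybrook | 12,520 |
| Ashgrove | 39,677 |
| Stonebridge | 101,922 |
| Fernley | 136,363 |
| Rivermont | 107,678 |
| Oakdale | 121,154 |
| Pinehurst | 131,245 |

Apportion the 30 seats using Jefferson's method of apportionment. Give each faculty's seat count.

Claybrook 0, Ashgrove 2, Stonebridge 5, Fernley 6, Rivermont 5, Oakdale 6, Pinehurst 6

Standard divisor 650559/30 ≈ 21685.3; standard quotas: Claybrook 0.577, Ashgrove 1.830, Stonebridge 4.700, Fernley 6.288, Rivermont 4.965, Oakdale 5.587, Pinehurst 6.052.
Rounding down gives 0, 1, 4, 6, 4, 5, 6 = 26 seats, so the divisor must be adjusted.
With modified divisor 19587.8: modified quotas Claybrook 0.639, Ashgrove 2.026, Stonebridge 5.203, Fernley 6.962, Rivermont 5.497, Oakdale 6.185, Pinehurst 6.700.
Rounding down: Claybrook 0, Ashgrove 2, Stonebridge 5, Fernley 6, Rivermont 5, Oakdale 6, Pinehurst 6 (total 30).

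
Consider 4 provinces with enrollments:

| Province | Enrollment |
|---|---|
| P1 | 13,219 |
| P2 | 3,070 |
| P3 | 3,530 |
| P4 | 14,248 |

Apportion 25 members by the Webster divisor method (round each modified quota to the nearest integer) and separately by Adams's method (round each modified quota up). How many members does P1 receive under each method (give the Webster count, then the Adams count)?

Webster: P1 10, P2 2, P3 3, P4 10.
Adams: P1 9, P2 3, P3 3, P4 10.
P1 gets 10 under Webster and 9 under Adams.

10 and 9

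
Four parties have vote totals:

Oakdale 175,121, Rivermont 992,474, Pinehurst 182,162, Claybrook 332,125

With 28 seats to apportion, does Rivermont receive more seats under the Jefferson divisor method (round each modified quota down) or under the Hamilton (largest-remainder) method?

Jefferson: Oakdale 3, Rivermont 17, Pinehurst 3, Claybrook 5.
Hamilton: Oakdale 3, Rivermont 16, Pinehurst 3, Claybrook 6.
Rivermont gets 17 under Jefferson and 16 under Hamilton.

Jefferson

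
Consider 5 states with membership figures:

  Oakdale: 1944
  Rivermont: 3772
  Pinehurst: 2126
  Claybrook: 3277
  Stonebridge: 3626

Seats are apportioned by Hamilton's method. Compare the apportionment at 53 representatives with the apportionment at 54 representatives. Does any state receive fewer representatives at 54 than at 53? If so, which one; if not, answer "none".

At 53 seats: Oakdale 7, Rivermont 13, Pinehurst 8, Claybrook 12, Stonebridge 13.
At 54 seats: Oakdale 7, Rivermont 14, Pinehurst 8, Claybrook 12, Stonebridge 13.
No state's allocation decreased.

none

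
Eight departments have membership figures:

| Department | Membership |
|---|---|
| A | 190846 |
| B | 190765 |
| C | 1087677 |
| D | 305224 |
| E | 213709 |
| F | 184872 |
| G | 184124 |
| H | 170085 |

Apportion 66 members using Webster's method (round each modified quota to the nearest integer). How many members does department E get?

Standard divisor 2527302/66 ≈ 38292.455; standard quotas: A 4.984, B 4.982, C 28.404, D 7.971, E 5.581, F 4.828, G 4.808, H 4.442.
Rounding to the nearest integer gives A 5, B 5, C 28, D 8, E 6, F 5, G 5, H 4 — total 66, matching the house size, so no adjustment is needed.
E receives 6.

6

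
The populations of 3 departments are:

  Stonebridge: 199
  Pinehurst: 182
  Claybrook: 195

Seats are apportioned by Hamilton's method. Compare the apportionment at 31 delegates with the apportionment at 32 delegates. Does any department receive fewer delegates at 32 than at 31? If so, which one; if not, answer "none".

none

At 31 seats: Stonebridge 11, Pinehurst 10, Claybrook 10.
At 32 seats: Stonebridge 11, Pinehurst 10, Claybrook 11.
No department's allocation decreased.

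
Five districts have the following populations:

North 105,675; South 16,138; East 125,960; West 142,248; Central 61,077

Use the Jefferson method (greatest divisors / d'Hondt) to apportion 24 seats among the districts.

Standard divisor 451098/24 ≈ 18795.75; standard quotas: North 5.622, South 0.859, East 6.702, West 7.568, Central 3.250.
Rounding down gives 5, 0, 6, 7, 3 = 21 seats, so the divisor must be adjusted.
With modified divisor 16900: modified quotas North 6.253, South 0.955, East 7.453, West 8.417, Central 3.614.
Rounding down: North 6, South 0, East 7, West 8, Central 3 (total 24).

North 6, South 0, East 7, West 8, Central 3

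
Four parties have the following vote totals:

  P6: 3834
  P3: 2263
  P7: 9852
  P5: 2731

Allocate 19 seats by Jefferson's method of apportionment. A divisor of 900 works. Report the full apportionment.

P6: 4, P3: 2, P7: 10, P5: 3

With modified divisor 900: modified quotas P6 4.260, P3 2.514, P7 10.947, P5 3.034.
Rounding down: P6 4, P3 2, P7 10, P5 3 (total 19).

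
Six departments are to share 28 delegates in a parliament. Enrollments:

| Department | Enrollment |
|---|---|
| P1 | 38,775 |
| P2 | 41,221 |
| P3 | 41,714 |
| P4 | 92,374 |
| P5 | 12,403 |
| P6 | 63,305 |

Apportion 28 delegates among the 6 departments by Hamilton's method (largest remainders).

P1 4, P2 4, P3 4, P4 9, P5 1, P6 6

The standard divisor is 289792/28 ≈ 10349.714.
Standard quotas: P1 3.7465, P2 3.9828, P3 4.0304, P4 8.9253, P5 1.1984, P6 6.1166.
Lower quotas: P1 3, P2 3, P3 4, P4 8, P5 1, P6 6 (sum 25, leaving 3 seats).
Remainders in descending order: P2 0.9828, P4 0.9253, P1 0.7465, P5 0.1984, P6 0.1166, P3 0.0304.
Largest remainders: P2, P4, P1 receive the extra seats.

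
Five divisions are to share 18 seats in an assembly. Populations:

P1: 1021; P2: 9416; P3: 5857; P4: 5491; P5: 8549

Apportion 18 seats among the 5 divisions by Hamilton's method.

Standard divisor: 30334 ÷ 18 ≈ 1685.222.
Standard quotas: P1 0.6059, P2 5.5874, P3 3.4755, P4 3.2583, P5 5.0729.
Lower quotas: P1 0, P2 5, P3 3, P4 3, P5 5 (sum 16, leaving 2 seats).
Remainders in descending order: P1 0.6059, P2 0.5874, P3 0.4755, P4 0.2583, P5 0.0729.
The surplus seats go to P1, P2.

P1 1; P2 6; P3 3; P4 3; P5 5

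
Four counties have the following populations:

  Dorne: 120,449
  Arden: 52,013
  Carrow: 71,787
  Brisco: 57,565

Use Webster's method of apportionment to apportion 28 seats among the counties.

Dorne: 11, Arden: 5, Carrow: 7, Brisco: 5

Standard divisor 301814/28 ≈ 10779.071; standard quotas: Dorne 11.174, Arden 4.825, Carrow 6.660, Brisco 5.340.
Rounding to the nearest integer gives Dorne 11, Arden 5, Carrow 7, Brisco 5 — total 28, matching the house size, so no adjustment is needed.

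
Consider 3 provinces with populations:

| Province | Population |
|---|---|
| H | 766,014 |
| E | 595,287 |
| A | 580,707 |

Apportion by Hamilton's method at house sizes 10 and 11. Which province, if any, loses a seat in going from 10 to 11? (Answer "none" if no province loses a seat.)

At 10 seats: H 4, E 3, A 3.
At 11 seats: H 4, E 4, A 3.
No province's allocation decreased.

none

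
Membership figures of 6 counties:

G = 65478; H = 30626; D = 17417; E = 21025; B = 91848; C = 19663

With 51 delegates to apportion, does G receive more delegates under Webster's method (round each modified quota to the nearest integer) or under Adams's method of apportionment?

Webster

Webster: G 14, H 6, D 4, E 4, B 19, C 4.
Adams: G 13, H 7, D 4, E 5, B 18, C 4.
G gets 14 under Webster and 13 under Adams.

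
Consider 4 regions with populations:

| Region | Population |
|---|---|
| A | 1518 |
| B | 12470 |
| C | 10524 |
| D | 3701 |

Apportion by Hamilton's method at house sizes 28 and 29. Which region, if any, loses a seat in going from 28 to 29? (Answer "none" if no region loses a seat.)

A

At 28 seats: A 2, B 12, C 10, D 4.
At 29 seats: A 1, B 13, C 11, D 4.
A drops from 2 to 1.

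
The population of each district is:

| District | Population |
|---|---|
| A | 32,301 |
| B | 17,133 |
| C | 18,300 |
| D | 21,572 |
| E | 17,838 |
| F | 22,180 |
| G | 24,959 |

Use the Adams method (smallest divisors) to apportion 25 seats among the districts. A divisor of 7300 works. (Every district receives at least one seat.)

With modified divisor 7300: modified quotas A 4.425, B 2.347, C 2.507, D 2.955, E 2.444, F 3.038, G 3.419.
Rounding up: A 5, B 3, C 3, D 3, E 3, F 4, G 4 (total 25).

A: 5, B: 3, C: 3, D: 3, E: 3, F: 4, G: 4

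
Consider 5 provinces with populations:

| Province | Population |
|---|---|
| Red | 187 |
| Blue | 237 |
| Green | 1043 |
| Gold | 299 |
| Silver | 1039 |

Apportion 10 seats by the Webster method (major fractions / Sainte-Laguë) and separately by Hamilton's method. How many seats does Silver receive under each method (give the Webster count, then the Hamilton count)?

3 and 4

Webster: Red 1, Blue 1, Green 4, Gold 1, Silver 3.
Hamilton: Red 0, Blue 1, Green 4, Gold 1, Silver 4.
Silver gets 3 under Webster and 4 under Hamilton.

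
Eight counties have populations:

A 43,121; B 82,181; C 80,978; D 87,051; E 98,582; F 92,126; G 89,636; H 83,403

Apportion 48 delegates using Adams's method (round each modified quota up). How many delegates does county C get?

6

Standard divisor 657078/48 ≈ 13689.125; standard quotas: A 3.150, B 6.003, C 5.915, D 6.359, E 7.201, F 6.730, G 6.548, H 6.093.
Rounding up gives 4, 7, 6, 7, 8, 7, 7, 7 = 53 seats, so the divisor must be adjusted.
With modified divisor 14700: modified quotas A 2.933, B 5.591, C 5.509, D 5.922, E 6.706, F 6.267, G 6.098, H 5.674.
Rounding up: A 3, B 6, C 6, D 6, E 7, F 7, G 7, H 6 (total 48).
C receives 6.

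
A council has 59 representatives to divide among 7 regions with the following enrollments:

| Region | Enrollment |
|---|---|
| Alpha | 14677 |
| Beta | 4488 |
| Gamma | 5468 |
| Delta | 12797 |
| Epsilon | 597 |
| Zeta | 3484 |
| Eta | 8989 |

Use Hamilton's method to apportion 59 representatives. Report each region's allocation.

Standard divisor: 50500 ÷ 59 ≈ 855.932.
Standard quotas: Alpha 17.1474, Beta 5.2434, Gamma 6.3884, Delta 14.9510, Epsilon 0.6975, Zeta 4.0704, Eta 10.5020.
Lower quotas: Alpha 17, Beta 5, Gamma 6, Delta 14, Epsilon 0, Zeta 4, Eta 10 (sum 56, leaving 3 seats).
Remainders in descending order: Delta 0.9510, Epsilon 0.6975, Eta 0.5020, Gamma 0.3884, Beta 0.2434, Alpha 0.1474, Zeta 0.0704.
The surplus seats go to Delta, Epsilon, Eta.

Alpha: 17, Beta: 5, Gamma: 6, Delta: 15, Epsilon: 1, Zeta: 4, Eta: 11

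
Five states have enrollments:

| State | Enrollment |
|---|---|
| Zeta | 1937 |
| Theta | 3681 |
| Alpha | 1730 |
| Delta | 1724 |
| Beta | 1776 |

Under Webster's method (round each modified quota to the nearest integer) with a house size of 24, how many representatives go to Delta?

Standard divisor 10848/24 ≈ 452; standard quotas: Zeta 4.285, Theta 8.144, Alpha 3.827, Delta 3.814, Beta 3.929.
Rounding to the nearest integer gives Zeta 4, Theta 8, Alpha 4, Delta 4, Beta 4 — total 24, matching the house size, so no adjustment is needed.
Delta receives 4.

4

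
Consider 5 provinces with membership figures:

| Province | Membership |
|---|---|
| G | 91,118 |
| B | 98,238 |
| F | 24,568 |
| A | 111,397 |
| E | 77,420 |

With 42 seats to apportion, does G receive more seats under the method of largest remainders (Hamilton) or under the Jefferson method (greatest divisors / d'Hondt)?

Jefferson

Hamilton: G 9, B 10, F 3, A 12, E 8.
Jefferson: G 10, B 10, F 2, A 12, E 8.
G gets 9 under Hamilton and 10 under Jefferson.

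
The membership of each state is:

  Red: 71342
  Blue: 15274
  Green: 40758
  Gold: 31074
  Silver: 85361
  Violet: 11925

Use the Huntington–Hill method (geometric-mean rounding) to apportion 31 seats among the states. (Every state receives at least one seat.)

Red: 8, Blue: 2, Green: 5, Gold: 4, Silver: 10, Violet: 2

With divisor 8420: modified quotas Red 8.473, Blue 1.814, Green 4.841, Gold 3.690, Silver 10.138, Violet 1.416.
Geometric-mean thresholds: Red √(8·9)=8.485, Blue √(1·2)=1.414, Green √(4·5)=4.472, Gold √(3·4)=3.464, Silver √(10·11)=10.488, Violet √(1·2)=1.414.
Each quota rounded against its threshold gives Red 8, Blue 2, Green 5, Gold 4, Silver 10, Violet 2 (total 31).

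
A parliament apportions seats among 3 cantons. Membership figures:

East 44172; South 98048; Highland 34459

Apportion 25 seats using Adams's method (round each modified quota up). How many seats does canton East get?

6

Standard divisor 176679/25 ≈ 7067.16; standard quotas: East 6.250, South 13.874, Highland 4.876.
Rounding up gives 7, 14, 5 = 26 seats, so the divisor must be adjusted.
With modified divisor 7500: modified quotas East 5.890, South 13.073, Highland 4.595.
Rounding up: East 6, South 14, Highland 5 (total 25).
East receives 6.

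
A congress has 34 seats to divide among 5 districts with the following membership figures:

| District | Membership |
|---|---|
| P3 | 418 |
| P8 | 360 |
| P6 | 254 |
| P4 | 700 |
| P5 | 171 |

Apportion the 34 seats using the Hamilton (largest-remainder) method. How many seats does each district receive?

P3: 7, P8: 6, P6: 5, P4: 13, P5: 3

Standard divisor: 1903 ÷ 34 ≈ 55.971.
Standard quotas: P3 7.468, P8 6.432, P6 4.538, P4 12.507, P5 3.055.
Lower quotas: P3 7, P8 6, P6 4, P4 12, P5 3 (sum 32, leaving 2 seats).
Remainders in descending order: P6 0.538, P4 0.507, P3 0.468, P8 0.432, P5 0.055.
The surplus seats go to P6, P4.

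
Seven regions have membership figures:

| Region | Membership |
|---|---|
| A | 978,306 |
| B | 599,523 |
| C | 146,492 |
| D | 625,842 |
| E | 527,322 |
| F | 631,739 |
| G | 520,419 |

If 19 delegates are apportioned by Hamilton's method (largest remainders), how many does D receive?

Total 4029643; standard divisor 4029643/19 ≈ 212086.474.
Standard quotas: A 4.6128, B 2.8268, C 0.6907, D 2.9509, E 2.4864, F 2.9787, G 2.4538.
Lower quotas: A 4, B 2, C 0, D 2, E 2, F 2, G 2 (sum 14, leaving 5 seats).
Remainders in descending order: F 0.9787, D 0.9509, B 0.8268, C 0.6907, A 0.6128, E 0.4864, G 0.4538.
The surplus seats go to F, D, B, C, A.
D receives 3.

3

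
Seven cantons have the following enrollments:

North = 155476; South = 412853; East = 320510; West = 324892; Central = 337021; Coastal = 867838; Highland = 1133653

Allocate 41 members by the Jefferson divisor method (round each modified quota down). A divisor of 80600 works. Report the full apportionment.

North=1; South=5; East=3; West=4; Central=4; Coastal=10; Highland=14

With modified divisor 80600: modified quotas North 1.929, South 5.122, East 3.977, West 4.031, Central 4.181, Coastal 10.767, Highland 14.065.
Rounding down: North 1, South 5, East 3, West 4, Central 4, Coastal 10, Highland 14 (total 41).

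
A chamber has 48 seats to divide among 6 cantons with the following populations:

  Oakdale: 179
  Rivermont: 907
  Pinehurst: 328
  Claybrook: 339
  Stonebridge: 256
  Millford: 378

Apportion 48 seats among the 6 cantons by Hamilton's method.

The standard divisor is 2387/48 ≈ 49.729.
Standard quotas: Oakdale 3.599, Rivermont 18.239, Pinehurst 6.596, Claybrook 6.817, Stonebridge 5.148, Millford 7.601.
Lower quotas: Oakdale 3, Rivermont 18, Pinehurst 6, Claybrook 6, Stonebridge 5, Millford 7 (sum 45, leaving 3 seats).
Remainders in descending order: Claybrook 0.817, Millford 0.601, Oakdale 0.599, Pinehurst 0.596, Rivermont 0.239, Stonebridge 0.148.
Largest remainders: Claybrook, Millford, Oakdale receive the extra seats.

Oakdale 4, Rivermont 18, Pinehurst 6, Claybrook 7, Stonebridge 5, Millford 8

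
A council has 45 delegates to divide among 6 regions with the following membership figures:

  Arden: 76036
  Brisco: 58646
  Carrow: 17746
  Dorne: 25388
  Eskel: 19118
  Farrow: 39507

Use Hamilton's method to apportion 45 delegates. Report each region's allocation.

Standard divisor: 236441 ÷ 45 ≈ 5254.244.
Standard quotas: Arden 14.4713, Brisco 11.1616, Carrow 3.3775, Dorne 4.8319, Eskel 3.6386, Farrow 7.5191.
Lower quotas: Arden 14, Brisco 11, Carrow 3, Dorne 4, Eskel 3, Farrow 7 (sum 42, leaving 3 seats).
Remainders in descending order: Dorne 0.8319, Eskel 0.6386, Farrow 0.5191, Arden 0.4713, Carrow 0.3775, Brisco 0.1616.
Largest remainders: Dorne, Eskel, Farrow receive the extra seats.

Arden 14; Brisco 11; Carrow 3; Dorne 5; Eskel 4; Farrow 8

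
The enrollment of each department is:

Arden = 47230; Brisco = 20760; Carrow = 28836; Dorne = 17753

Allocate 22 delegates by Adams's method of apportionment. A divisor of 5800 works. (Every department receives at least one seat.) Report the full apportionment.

With modified divisor 5800: modified quotas Arden 8.143, Brisco 3.579, Carrow 4.972, Dorne 3.061.
Rounding up: Arden 9, Brisco 4, Carrow 5, Dorne 4 (total 22).

Arden 9, Brisco 4, Carrow 5, Dorne 4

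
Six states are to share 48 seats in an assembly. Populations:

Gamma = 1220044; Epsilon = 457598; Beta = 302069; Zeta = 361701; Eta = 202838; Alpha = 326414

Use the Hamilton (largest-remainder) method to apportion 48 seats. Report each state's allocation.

Standard divisor: 2870664 ÷ 48 ≈ 59805.5.
Standard quotas: Gamma 20.4002, Epsilon 7.6514, Beta 5.0509, Zeta 6.0480, Eta 3.3916, Alpha 5.4579.
Lower quotas: Gamma 20, Epsilon 7, Beta 5, Zeta 6, Eta 3, Alpha 5 (sum 46, leaving 2 seats).
Remainders in descending order: Epsilon 0.6514, Alpha 0.4579, Gamma 0.4002, Eta 0.3916, Beta 0.0509, Zeta 0.0480.
Largest remainders: Epsilon, Alpha receive the extra seats.

Gamma: 20, Epsilon: 8, Beta: 5, Zeta: 6, Eta: 3, Alpha: 6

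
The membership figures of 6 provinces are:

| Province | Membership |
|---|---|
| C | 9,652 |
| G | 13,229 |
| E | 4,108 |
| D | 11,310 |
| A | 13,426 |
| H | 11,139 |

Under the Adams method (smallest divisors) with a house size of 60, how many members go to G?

Standard divisor 62864/60 ≈ 1047.733; standard quotas: C 9.212, G 12.626, E 3.921, D 10.795, A 12.814, H 10.632.
Rounding up gives 10, 13, 4, 11, 13, 11 = 62 seats, so the divisor must be adjusted.
With modified divisor 1110: modified quotas C 8.695, G 11.918, E 3.701, D 10.189, A 12.095, H 10.035.
Rounding up: C 9, G 12, E 4, D 11, A 13, H 11 (total 60).
G receives 12.

12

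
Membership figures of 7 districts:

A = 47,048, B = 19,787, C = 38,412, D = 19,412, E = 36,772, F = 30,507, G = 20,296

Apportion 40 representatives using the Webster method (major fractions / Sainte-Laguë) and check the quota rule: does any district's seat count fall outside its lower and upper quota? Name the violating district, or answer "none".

Standard quotas: A 8.867, B 3.729, C 7.240, D 3.659, E 6.930, F 5.750, G 3.825.
Webster allocation: A 8, B 4, C 7, D 4, E 7, F 6, G 4.
Every allocation lies between the lower and upper quota.

none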